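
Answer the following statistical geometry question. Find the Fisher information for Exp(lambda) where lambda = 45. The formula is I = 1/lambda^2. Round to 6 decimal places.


Fisher information for exponential: I(lambda) = 1/lambda^2.
lambda = 45, lambda^2 = 2025.
I = 1/2025 = 0.000494

0.000494


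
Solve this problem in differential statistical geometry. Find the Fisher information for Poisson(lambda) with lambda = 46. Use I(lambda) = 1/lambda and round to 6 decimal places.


Fisher information for Poisson: I(lambda) = 1/lambda.
lambda = 46.
I(lambda) = 1/46 = 0.021739

0.021739


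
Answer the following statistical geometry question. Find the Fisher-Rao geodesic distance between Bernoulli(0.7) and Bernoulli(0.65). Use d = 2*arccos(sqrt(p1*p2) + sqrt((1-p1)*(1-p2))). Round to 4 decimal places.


Geodesic distance on Bernoulli manifold:
d(p1,p2) = 2*arccos(sqrt(p1*p2) + sqrt((1-p1)*(1-p2))).
sqrt(p1*p2) = sqrt(0.7*0.65) = 0.674537.
sqrt((1-p1)*(1-p2)) = sqrt(0.3*0.35) = 0.324037.
arg = 0.674537 + 0.324037 = 0.998574.
d = 2*arccos(0.998574) = 0.1068

0.1068


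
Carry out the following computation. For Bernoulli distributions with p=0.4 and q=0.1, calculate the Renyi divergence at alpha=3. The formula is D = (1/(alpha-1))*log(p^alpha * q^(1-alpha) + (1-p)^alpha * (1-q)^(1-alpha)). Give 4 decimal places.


Renyi divergence of order alpha between Bernoulli distributions:
D = (1/(alpha-1))*log(p^alpha * q^(1-alpha) + (1-p)^alpha * (1-q)^(1-alpha)).
alpha = 3, p = 0.4, q = 0.1.
p^alpha * q^(1-alpha) = 0.4^3 * 0.1^-2 = 6.4.
(1-p)^alpha * (1-q)^(1-alpha) = 0.6^3 * 0.9^-2 = 0.266667.
sum = 6.4 + 0.266667 = 6.666667.
D = (1/2)*log(6.666667) = 0.9486

0.9486


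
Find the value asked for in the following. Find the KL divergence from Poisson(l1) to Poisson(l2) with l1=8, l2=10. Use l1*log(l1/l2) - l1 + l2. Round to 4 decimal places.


KL divergence for Poisson:
KL = l1*log(l1/l2) - l1 + l2.
l1 = 8, l2 = 10.
log(8/10) = -0.223144.
l1*log(l1/l2) = 8 * -0.223144 = -1.785148.
KL = -1.785148 - 8 + 10 = 0.2149

0.2149


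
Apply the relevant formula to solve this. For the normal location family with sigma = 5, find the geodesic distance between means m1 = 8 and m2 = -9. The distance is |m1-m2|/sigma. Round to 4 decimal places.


On the fixed-variance normal subfamily, geodesic distance = |m1-m2|/sigma.
|8 - -9| = 17.
sigma = 5.
d = 17/5 = 3.4000

3.4000


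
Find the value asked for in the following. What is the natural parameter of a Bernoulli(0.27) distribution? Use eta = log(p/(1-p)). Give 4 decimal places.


Natural parameter for Bernoulli: eta = log(p/(1-p)).
p = 0.27, 1-p = 0.73.
p/(1-p) = 0.369863.
eta = log(0.369863) = -0.9946

-0.9946


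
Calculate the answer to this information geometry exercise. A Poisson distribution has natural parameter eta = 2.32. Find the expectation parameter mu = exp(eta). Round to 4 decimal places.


Expectation parameter for Poisson exponential family:
mu = exp(eta).
eta = 2.32.
mu = exp(2.32) = 10.1757

10.1757


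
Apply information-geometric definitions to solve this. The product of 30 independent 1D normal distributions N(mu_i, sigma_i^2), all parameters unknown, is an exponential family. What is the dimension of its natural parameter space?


Exponential family dimension calculation:
Each univariate normal has two natural parameters (mu/sigma^2 and -1/(2 sigma^2)).
With 30 independent components, dim = 2 * 30 = 60.

60


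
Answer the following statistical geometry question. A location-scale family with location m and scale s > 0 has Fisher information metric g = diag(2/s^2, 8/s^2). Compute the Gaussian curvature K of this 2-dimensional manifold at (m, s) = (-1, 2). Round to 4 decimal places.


The metric has the form g = (A dm^2 + B ds^2)/s^2 with A = 2, B = 8.
Substitute u = sqrt(A/B)*m: g = B*(du^2 + ds^2)/s^2, i.e. B times the
Poincare upper half-plane metric, which has constant Gaussian curvature -1.
Scaling a 2D metric by a constant c divides the Gaussian curvature by c,
so K = -1/B = -1/(8) = -0.1250 everywhere (the point (m, s) = (-1, 2) is irrelevant:
the curvature is constant).
The requested Gaussian curvature is K = -0.1250.

-0.1250


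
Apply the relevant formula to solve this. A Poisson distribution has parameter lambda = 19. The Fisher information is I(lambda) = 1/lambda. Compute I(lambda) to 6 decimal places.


Fisher information for Poisson: I(lambda) = 1/lambda.
lambda = 19.
I(lambda) = 1/19 = 0.052632

0.052632


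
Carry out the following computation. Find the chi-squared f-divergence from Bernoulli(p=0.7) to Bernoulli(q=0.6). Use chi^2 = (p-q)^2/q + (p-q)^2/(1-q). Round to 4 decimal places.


Chi-squared divergence between Bernoulli distributions:
chi^2 = (p-q)^2/q + (p-q)^2/(1-q).
p = 0.7, q = 0.6, p-q = 0.1.
(p-q)^2 = 0.01.
term1 = 0.01/0.6 = 0.016667.
term2 = 0.01/0.4 = 0.025.
chi^2 = 0.016667 + 0.025 = 0.0417

0.0417


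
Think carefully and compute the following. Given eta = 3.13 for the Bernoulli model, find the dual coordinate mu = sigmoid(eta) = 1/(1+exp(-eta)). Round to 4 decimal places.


Dual coordinate (expectation parameter) for Bernoulli:
mu = 1/(1+exp(-eta)).
eta = 3.13.
exp(-eta) = exp(-3.13) = 0.043718.
mu = 1/(1+0.043718) = 0.9581

0.9581


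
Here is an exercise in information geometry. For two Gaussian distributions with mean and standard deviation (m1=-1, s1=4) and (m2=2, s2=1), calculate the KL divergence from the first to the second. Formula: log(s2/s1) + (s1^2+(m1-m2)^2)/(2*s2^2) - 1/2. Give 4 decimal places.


KL divergence between normal distributions:
KL = log(s2/s1) + (s1^2 + (m1-m2)^2)/(2*s2^2) - 1/2.
log(1/4) = -1.386294.
(4^2 + (-1-2)^2)/(2*1^2) = (16 + 9)/2 = 12.5.
KL = -1.386294 + 12.5 - 0.5 = 10.6137

10.6137


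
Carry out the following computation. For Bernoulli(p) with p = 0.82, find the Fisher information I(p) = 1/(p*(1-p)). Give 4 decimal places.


For Bernoulli(p), Fisher information is I(p) = 1/(p*(1-p)).
p = 0.82, 1-p = 0.18.
p*(1-p) = 0.1476.
I(p) = 1/0.1476 = 6.7751

6.7751


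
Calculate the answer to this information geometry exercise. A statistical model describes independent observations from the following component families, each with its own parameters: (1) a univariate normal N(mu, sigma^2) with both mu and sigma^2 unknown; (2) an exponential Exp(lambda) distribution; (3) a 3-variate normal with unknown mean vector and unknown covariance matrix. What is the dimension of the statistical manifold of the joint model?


The dimension of a statistical manifold equals the number of free
(independent) real parameters of the model. For a product of independent
blocks the parameter counts add.
- normal (mu, sigma^2): 2.
- exponential (lambda): 1.
- 3-variate normal: 3 (mean) + 3*4/2 = 6 (symmetric covariance) = 9.
Total = 2 + 1 + 9 = 12.
Dimension = 12

12


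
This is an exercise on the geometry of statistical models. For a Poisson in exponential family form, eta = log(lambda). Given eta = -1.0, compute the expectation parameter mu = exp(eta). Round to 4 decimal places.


Expectation parameter for Poisson exponential family:
mu = exp(eta).
eta = -1.0.
mu = exp(-1.0) = 0.3679

0.3679


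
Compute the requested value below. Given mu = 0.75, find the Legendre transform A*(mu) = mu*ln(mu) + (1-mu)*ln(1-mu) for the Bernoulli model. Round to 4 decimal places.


Legendre transform for Bernoulli:
A*(mu) = mu*log(mu) + (1-mu)*log(1-mu).
mu = 0.75, 1-mu = 0.25.
mu*log(mu) = 0.75*log(0.75) = -0.215762.
(1-mu)*log(1-mu) = 0.25*log(0.25) = -0.346574.
A* = -0.215762 + -0.346574 = -0.5623

-0.5623


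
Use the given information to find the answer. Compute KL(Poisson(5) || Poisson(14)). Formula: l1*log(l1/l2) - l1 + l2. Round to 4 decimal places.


KL divergence for Poisson:
KL = l1*log(l1/l2) - l1 + l2.
l1 = 5, l2 = 14.
log(5/14) = -1.029619.
l1*log(l1/l2) = 5 * -1.029619 = -5.148097.
KL = -5.148097 - 5 + 14 = 3.8519

3.8519


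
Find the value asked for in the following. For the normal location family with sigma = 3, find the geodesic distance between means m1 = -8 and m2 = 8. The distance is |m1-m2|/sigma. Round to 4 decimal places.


On the fixed-variance normal subfamily, geodesic distance = |m1-m2|/sigma.
|-8 - 8| = 16.
sigma = 3.
d = 16/3 = 5.3333

5.3333


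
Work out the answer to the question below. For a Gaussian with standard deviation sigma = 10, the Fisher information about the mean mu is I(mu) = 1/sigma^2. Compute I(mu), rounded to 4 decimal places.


The Fisher information for the mean of a normal distribution is I(mu) = 1/sigma^2.
sigma = 10, so sigma^2 = 100.
I(mu) = 1/100 = 0.0100

0.0100


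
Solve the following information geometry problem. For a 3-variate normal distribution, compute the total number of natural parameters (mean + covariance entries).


Exponential family dimension calculation:
For 3-dim MVN: mean has 3 params, covariance has 3*4/2 = 6 unique entries.
Total dim = 3 + 6 = 9.

9


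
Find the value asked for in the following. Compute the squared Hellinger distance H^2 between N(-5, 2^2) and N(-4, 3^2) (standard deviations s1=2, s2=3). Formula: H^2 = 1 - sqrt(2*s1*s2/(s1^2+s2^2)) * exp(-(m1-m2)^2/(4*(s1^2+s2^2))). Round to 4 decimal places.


Squared Hellinger distance for Gaussians:
H^2 = 1 - sqrt(2*s1*s2/(s1^2+s2^2)) * exp(-(m1-m2)^2/(4*(s1^2+s2^2))).
s1^2 = 4, s2^2 = 9, s1^2+s2^2 = 13.
sqrt(2*2*3/(13)) = 0.960769.
(m1-m2)^2 = (-1)^2 = 1.
exp(-1/(4*13)) = exp(-0.019231) = 0.980953.
H^2 = 1 - 0.960769*0.980953 = 0.0575

0.0575


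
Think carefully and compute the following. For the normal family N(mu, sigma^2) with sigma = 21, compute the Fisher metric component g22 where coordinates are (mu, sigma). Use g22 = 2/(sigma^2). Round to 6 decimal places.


For the 2-parameter normal family, the Fisher metric has:
  g11 = 1/sigma^2, g22 = 2/sigma^2.
sigma = 21, sigma^2 = 441.
g22 = 0.004535

0.004535


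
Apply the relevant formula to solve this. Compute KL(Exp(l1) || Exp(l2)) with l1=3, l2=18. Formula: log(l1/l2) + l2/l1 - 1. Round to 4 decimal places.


KL divergence for exponential family:
KL = log(l1/l2) + l2/l1 - 1.
log(3/18) = -1.791759.
18/3 = 6.0.
KL = -1.791759 + 6.0 - 1 = 3.2082

3.2082


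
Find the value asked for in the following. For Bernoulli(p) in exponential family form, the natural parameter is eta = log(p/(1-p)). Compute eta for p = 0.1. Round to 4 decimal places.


Natural parameter for Bernoulli: eta = log(p/(1-p)).
p = 0.1, 1-p = 0.9.
p/(1-p) = 0.111111.
eta = log(0.111111) = -2.1972

-2.1972


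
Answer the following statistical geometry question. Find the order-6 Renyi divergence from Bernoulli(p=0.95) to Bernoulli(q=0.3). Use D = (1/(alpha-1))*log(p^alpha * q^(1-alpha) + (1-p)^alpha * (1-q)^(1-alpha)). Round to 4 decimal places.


Renyi divergence of order alpha between Bernoulli distributions:
D = (1/(alpha-1))*log(p^alpha * q^(1-alpha) + (1-p)^alpha * (1-q)^(1-alpha)).
alpha = 6, p = 0.95, q = 0.3.
p^alpha * q^(1-alpha) = 0.95^6 * 0.3^-5 = 302.506951.
(1-p)^alpha * (1-q)^(1-alpha) = 0.05^6 * 0.7^-5 = 0.0.
sum = 302.506951 + 0.0 = 302.506951.
D = (1/5)*log(302.506951) = 1.1424

1.1424


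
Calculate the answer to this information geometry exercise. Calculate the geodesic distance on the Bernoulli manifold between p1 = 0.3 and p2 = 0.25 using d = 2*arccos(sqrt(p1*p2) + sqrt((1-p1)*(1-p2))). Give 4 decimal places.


Geodesic distance on Bernoulli manifold:
d(p1,p2) = 2*arccos(sqrt(p1*p2) + sqrt((1-p1)*(1-p2))).
sqrt(p1*p2) = sqrt(0.3*0.25) = 0.273861.
sqrt((1-p1)*(1-p2)) = sqrt(0.7*0.75) = 0.724569.
arg = 0.273861 + 0.724569 = 0.99843.
d = 2*arccos(0.99843) = 0.1121

0.1121


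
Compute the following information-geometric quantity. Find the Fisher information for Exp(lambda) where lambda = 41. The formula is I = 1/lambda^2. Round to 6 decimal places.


Fisher information for exponential: I(lambda) = 1/lambda^2.
lambda = 41, lambda^2 = 1681.
I = 1/1681 = 0.000595

0.000595


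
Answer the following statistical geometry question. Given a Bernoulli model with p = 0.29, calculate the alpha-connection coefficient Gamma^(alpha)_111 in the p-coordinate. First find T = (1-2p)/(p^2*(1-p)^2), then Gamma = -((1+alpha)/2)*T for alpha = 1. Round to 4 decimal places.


Skewness (Amari-Chentsov) tensor: T = (1-2p)/(p^2*(1-p)^2).
p = 0.29, 1-2p = 0.42, p^2 = 0.0841, (1-p)^2 = 0.5041.
T = 0.42/(0.0841 * 0.5041) = 9.906873.
In the p-coordinate, Gamma^(alpha) = Gamma^(0) - (alpha/2)*T with Gamma^(0) = (1/2)*g'(p) = -T/2,
so Gamma^(alpha) = -((1+alpha)/2)*T.
alpha = 1, -(1+alpha)/2 = -1.0.
Gamma = -1.0 * 9.906873 = -9.9069

-9.9069


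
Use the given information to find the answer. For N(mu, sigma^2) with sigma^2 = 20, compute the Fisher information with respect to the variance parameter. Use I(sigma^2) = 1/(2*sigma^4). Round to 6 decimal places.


Fisher information for variance: I(sigma^2) = 1/(2*sigma^4).
sigma^2 = 20, so sigma^4 = 400.
I = 1/(2*400) = 1/800 = 0.001250

0.001250


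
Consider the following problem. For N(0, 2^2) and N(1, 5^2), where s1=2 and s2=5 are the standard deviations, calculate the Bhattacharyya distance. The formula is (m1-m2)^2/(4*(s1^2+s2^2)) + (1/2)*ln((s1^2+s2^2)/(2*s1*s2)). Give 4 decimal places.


Bhattacharyya distance between two Gaussians:
DB = (m1-m2)^2/(4*(s1^2+s2^2)) + (1/2)*ln((s1^2+s2^2)/(2*s1*s2)).
(m1-m2)^2 = (-1)^2 = 1.
s1^2+s2^2 = 4 + 25 = 29.
term1 = 1/116 = 0.008621.
term2 = 0.5*ln(29/20.0) = 0.185782.
DB = 0.008621 + 0.185782 = 0.1944

0.1944


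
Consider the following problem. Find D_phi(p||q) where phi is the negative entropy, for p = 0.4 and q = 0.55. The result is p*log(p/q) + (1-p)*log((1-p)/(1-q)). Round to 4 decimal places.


Bregman divergence with negative entropy generator:
D = p*log(p/q) + (1-p)*log((1-p)/(1-q)).
p = 0.4, q = 0.55.
p*log(p/q) = 0.4*log(0.4/0.55) = -0.127381.
(1-p)*log((1-p)/(1-q)) = 0.6*log(0.6/0.45) = 0.172609.
D = -0.127381 + 0.172609 = 0.0452

0.0452


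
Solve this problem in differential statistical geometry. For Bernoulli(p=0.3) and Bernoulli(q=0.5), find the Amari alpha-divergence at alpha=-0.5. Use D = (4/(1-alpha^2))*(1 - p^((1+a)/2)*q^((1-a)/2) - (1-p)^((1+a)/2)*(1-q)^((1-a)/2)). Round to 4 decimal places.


Amari alpha-divergence:
D = (4/(1-alpha^2))*(1 - p^((1+a)/2)*q^((1-a)/2) - (1-p)^((1+a)/2)*(1-q)^((1-a)/2)).
alpha = -0.5, p = 0.3, q = 0.5.
e1 = (1+alpha)/2 = 0.25, e2 = (1-alpha)/2 = 0.75.
t1 = p^e1 * q^e2 = 0.3^0.25 * 0.5^0.75 = 0.440056.
t2 = (1-p)^e1 * (1-q)^e2 = 0.7^0.25 * 0.5^0.75 = 0.543879.
4/(1-alpha^2) = 5.333333.
D = 5.333333*(1 - 0.440056 - 0.543879) = 0.0857

0.0857


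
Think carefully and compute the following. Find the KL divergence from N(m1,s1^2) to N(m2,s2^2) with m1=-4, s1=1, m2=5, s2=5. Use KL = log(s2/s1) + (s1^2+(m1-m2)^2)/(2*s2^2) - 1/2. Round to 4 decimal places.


KL divergence between normal distributions:
KL = log(s2/s1) + (s1^2 + (m1-m2)^2)/(2*s2^2) - 1/2.
log(5/1) = 1.609438.
(1^2 + (-4-5)^2)/(2*5^2) = (1 + 81)/50 = 1.64.
KL = 1.609438 + 1.64 - 0.5 = 2.7494

2.7494


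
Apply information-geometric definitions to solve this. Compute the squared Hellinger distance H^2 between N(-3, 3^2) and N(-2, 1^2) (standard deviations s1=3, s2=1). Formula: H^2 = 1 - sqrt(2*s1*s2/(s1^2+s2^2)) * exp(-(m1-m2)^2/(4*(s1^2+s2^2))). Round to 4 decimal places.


Squared Hellinger distance for Gaussians:
H^2 = 1 - sqrt(2*s1*s2/(s1^2+s2^2)) * exp(-(m1-m2)^2/(4*(s1^2+s2^2))).
s1^2 = 9, s2^2 = 1, s1^2+s2^2 = 10.
sqrt(2*3*1/(10)) = 0.774597.
(m1-m2)^2 = (-1)^2 = 1.
exp(-1/(4*10)) = exp(-0.025) = 0.97531.
H^2 = 1 - 0.774597*0.97531 = 0.2445

0.2445


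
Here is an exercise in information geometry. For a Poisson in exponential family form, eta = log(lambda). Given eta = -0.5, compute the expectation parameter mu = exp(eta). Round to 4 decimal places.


Expectation parameter for Poisson exponential family:
mu = exp(eta).
eta = -0.5.
mu = exp(-0.5) = 0.6065

0.6065


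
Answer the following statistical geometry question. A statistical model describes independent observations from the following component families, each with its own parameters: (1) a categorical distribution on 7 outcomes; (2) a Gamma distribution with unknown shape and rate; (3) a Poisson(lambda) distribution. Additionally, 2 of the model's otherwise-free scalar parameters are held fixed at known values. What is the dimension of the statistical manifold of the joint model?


The dimension of a statistical manifold equals the number of free
(independent) real parameters of the model. For a product of independent
blocks the parameter counts add.
- categorical on 7 outcomes (probabilities sum to 1): 7-1 = 6.
- Gamma (shape, rate): 2.
- Poisson (lambda): 1.
Total = 6 + 2 + 1 = 9.
2 parameter(s) fixed at known values: 9 - 2 = 7.
Dimension = 7

7


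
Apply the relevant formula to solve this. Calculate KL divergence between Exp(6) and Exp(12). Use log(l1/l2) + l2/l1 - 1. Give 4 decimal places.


KL divergence for exponential family:
KL = log(l1/l2) + l2/l1 - 1.
log(6/12) = -0.693147.
12/6 = 2.0.
KL = -0.693147 + 2.0 - 1 = 0.3069

0.3069


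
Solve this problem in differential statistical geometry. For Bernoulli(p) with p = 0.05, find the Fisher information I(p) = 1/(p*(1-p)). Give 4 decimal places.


For Bernoulli(p), Fisher information is I(p) = 1/(p*(1-p)).
p = 0.05, 1-p = 0.95.
p*(1-p) = 0.0475.
I(p) = 1/0.0475 = 21.0526

21.0526


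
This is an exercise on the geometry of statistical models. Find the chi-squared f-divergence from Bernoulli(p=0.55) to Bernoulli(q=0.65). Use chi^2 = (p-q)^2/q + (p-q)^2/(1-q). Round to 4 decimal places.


Chi-squared divergence between Bernoulli distributions:
chi^2 = (p-q)^2/q + (p-q)^2/(1-q).
p = 0.55, q = 0.65, p-q = -0.1.
(p-q)^2 = 0.01.
term1 = 0.01/0.65 = 0.015385.
term2 = 0.01/0.35 = 0.028571.
chi^2 = 0.015385 + 0.028571 = 0.0440

0.0440


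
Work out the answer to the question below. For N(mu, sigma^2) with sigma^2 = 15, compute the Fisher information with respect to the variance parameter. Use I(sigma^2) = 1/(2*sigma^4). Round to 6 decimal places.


Fisher information for variance: I(sigma^2) = 1/(2*sigma^4).
sigma^2 = 15, so sigma^4 = 225.
I = 1/(2*225) = 1/450 = 0.002222

0.002222


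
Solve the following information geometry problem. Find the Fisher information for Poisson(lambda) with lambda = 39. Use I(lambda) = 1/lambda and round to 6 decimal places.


Fisher information for Poisson: I(lambda) = 1/lambda.
lambda = 39.
I(lambda) = 1/39 = 0.025641

0.025641


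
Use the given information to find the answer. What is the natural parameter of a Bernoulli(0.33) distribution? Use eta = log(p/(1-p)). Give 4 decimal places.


Natural parameter for Bernoulli: eta = log(p/(1-p)).
p = 0.33, 1-p = 0.67.
p/(1-p) = 0.492537.
eta = log(0.492537) = -0.7082

-0.7082


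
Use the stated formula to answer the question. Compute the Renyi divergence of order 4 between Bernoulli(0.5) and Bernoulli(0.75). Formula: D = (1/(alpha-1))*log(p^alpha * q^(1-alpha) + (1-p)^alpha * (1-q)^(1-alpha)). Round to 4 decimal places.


Renyi divergence of order alpha between Bernoulli distributions:
D = (1/(alpha-1))*log(p^alpha * q^(1-alpha) + (1-p)^alpha * (1-q)^(1-alpha)).
alpha = 4, p = 0.5, q = 0.75.
p^alpha * q^(1-alpha) = 0.5^4 * 0.75^-3 = 0.148148.
(1-p)^alpha * (1-q)^(1-alpha) = 0.5^4 * 0.25^-3 = 4.0.
sum = 0.148148 + 4.0 = 4.148148.
D = (1/3)*log(4.148148) = 0.4742

0.4742


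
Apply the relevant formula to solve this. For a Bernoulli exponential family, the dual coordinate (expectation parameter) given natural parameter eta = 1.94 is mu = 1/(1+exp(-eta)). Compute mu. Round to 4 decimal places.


Dual coordinate (expectation parameter) for Bernoulli:
mu = 1/(1+exp(-eta)).
eta = 1.94.
exp(-eta) = exp(-1.94) = 0.143704.
mu = 1/(1+0.143704) = 0.8744

0.8744


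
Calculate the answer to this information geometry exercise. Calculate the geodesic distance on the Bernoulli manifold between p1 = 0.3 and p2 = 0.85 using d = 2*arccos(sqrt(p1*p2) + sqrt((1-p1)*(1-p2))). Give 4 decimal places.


Geodesic distance on Bernoulli manifold:
d(p1,p2) = 2*arccos(sqrt(p1*p2) + sqrt((1-p1)*(1-p2))).
sqrt(p1*p2) = sqrt(0.3*0.85) = 0.504975.
sqrt((1-p1)*(1-p2)) = sqrt(0.7*0.15) = 0.324037.
arg = 0.504975 + 0.324037 = 0.829012.
d = 2*arccos(0.829012) = 1.1869

1.1869


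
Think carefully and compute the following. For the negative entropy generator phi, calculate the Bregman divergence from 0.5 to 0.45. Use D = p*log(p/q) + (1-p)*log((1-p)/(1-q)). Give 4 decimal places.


Bregman divergence with negative entropy generator:
D = p*log(p/q) + (1-p)*log((1-p)/(1-q)).
p = 0.5, q = 0.45.
p*log(p/q) = 0.5*log(0.5/0.45) = 0.05268.
(1-p)*log((1-p)/(1-q)) = 0.5*log(0.5/0.55) = -0.047655.
D = 0.05268 + -0.047655 = 0.0050

0.0050


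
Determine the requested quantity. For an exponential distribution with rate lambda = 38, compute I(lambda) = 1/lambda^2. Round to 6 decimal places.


Fisher information for exponential: I(lambda) = 1/lambda^2.
lambda = 38, lambda^2 = 1444.
I = 1/1444 = 0.000693

0.000693


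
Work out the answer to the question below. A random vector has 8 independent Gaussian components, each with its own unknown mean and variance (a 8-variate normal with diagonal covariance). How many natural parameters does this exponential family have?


Exponential family dimension calculation:
Each univariate normal has two natural parameters (mu/sigma^2 and -1/(2 sigma^2)).
With 8 independent components, dim = 2 * 8 = 16.

16


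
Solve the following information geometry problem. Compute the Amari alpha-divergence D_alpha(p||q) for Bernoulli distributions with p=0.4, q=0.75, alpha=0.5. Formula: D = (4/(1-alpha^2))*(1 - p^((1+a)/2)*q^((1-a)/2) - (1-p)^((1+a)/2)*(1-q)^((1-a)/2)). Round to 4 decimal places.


Amari alpha-divergence:
D = (4/(1-alpha^2))*(1 - p^((1+a)/2)*q^((1-a)/2) - (1-p)^((1+a)/2)*(1-q)^((1-a)/2)).
alpha = 0.5, p = 0.4, q = 0.75.
e1 = (1+alpha)/2 = 0.75, e2 = (1-alpha)/2 = 0.25.
t1 = p^e1 * q^e2 = 0.4^0.75 * 0.75^0.25 = 0.468069.
t2 = (1-p)^e1 * (1-q)^e2 = 0.6^0.75 * 0.25^0.25 = 0.482057.
4/(1-alpha^2) = 5.333333.
D = 5.333333*(1 - 0.468069 - 0.482057) = 0.2660

0.2660


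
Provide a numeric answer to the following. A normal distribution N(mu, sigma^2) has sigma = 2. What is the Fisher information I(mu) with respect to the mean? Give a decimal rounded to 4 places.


The Fisher information for the mean of a normal distribution is I(mu) = 1/sigma^2.
sigma = 2, so sigma^2 = 4.
I(mu) = 1/4 = 0.2500

0.2500


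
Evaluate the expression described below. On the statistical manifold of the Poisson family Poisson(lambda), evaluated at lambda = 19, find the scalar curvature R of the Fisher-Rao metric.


This family has a single free parameter, so its statistical manifold
is 1-dimensional. The Riemann curvature tensor of any 1-dimensional
Riemannian manifold vanishes identically, so R = 0.

0


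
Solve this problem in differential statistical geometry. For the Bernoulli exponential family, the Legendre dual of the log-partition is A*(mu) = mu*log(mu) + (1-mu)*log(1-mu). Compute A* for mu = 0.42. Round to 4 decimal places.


Legendre transform for Bernoulli:
A*(mu) = mu*log(mu) + (1-mu)*log(1-mu).
mu = 0.42, 1-mu = 0.58.
mu*log(mu) = 0.42*log(0.42) = -0.36435.
(1-mu)*log(1-mu) = 0.58*log(0.58) = -0.315942.
A* = -0.36435 + -0.315942 = -0.6803

-0.6803


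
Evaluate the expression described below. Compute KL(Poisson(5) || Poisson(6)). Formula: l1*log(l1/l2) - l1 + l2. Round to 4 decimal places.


KL divergence for Poisson:
KL = l1*log(l1/l2) - l1 + l2.
l1 = 5, l2 = 6.
log(5/6) = -0.182322.
l1*log(l1/l2) = 5 * -0.182322 = -0.911608.
KL = -0.911608 - 5 + 6 = 0.0884

0.0884


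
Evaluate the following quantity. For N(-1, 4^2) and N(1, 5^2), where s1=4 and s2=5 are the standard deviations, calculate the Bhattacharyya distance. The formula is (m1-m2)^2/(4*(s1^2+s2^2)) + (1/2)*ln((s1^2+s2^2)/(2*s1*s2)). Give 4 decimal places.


Bhattacharyya distance between two Gaussians:
DB = (m1-m2)^2/(4*(s1^2+s2^2)) + (1/2)*ln((s1^2+s2^2)/(2*s1*s2)).
(m1-m2)^2 = (-2)^2 = 4.
s1^2+s2^2 = 16 + 25 = 41.
term1 = 4/164 = 0.02439.
term2 = 0.5*ln(41/40.0) = 0.012346.
DB = 0.02439 + 0.012346 = 0.0367

0.0367


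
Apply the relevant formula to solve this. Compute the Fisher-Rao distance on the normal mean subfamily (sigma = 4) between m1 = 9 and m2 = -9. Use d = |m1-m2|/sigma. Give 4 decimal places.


On the fixed-variance normal subfamily, geodesic distance = |m1-m2|/sigma.
|9 - -9| = 18.
sigma = 4.
d = 18/4 = 4.5000

4.5000


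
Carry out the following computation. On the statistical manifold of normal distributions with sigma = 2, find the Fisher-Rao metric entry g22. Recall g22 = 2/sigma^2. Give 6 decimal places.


For the 2-parameter normal family, the Fisher metric has:
  g11 = 1/sigma^2, g22 = 2/sigma^2.
sigma = 2, sigma^2 = 4.
g22 = 0.500000

0.500000


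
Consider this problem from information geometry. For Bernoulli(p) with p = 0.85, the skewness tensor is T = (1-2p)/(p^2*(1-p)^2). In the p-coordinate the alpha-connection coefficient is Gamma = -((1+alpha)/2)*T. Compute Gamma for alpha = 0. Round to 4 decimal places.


Skewness (Amari-Chentsov) tensor: T = (1-2p)/(p^2*(1-p)^2).
p = 0.85, 1-2p = -0.7, p^2 = 0.7225, (1-p)^2 = 0.0225.
T = -0.7/(0.7225 * 0.0225) = -43.060361.
In the p-coordinate, Gamma^(alpha) = Gamma^(0) - (alpha/2)*T with Gamma^(0) = (1/2)*g'(p) = -T/2,
so Gamma^(alpha) = -((1+alpha)/2)*T.
alpha = 0, -(1+alpha)/2 = -0.5.
Gamma = -0.5 * -43.060361 = 21.5302

21.5302


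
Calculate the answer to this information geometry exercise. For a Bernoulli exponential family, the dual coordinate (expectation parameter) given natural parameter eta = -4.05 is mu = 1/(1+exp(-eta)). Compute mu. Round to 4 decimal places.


Dual coordinate (expectation parameter) for Bernoulli:
mu = 1/(1+exp(-eta)).
eta = -4.05.
exp(-eta) = exp(4.05) = 57.397457.
mu = 1/(1+57.397457) = 0.0171

0.0171


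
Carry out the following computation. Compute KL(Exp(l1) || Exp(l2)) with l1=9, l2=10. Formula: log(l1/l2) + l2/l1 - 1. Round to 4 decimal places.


KL divergence for exponential family:
KL = log(l1/l2) + l2/l1 - 1.
log(9/10) = -0.105361.
10/9 = 1.111111.
KL = -0.105361 + 1.111111 - 1 = 0.0058

0.0058


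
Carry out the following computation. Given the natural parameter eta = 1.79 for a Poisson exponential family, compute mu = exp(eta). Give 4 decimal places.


Expectation parameter for Poisson exponential family:
mu = exp(eta).
eta = 1.79.
mu = exp(1.79) = 5.9895

5.9895


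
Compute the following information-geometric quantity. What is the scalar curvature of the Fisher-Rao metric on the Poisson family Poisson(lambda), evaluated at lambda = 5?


This family has a single free parameter, so its statistical manifold
is 1-dimensional. The Riemann curvature tensor of any 1-dimensional
Riemannian manifold vanishes identically, so R = 0.

0


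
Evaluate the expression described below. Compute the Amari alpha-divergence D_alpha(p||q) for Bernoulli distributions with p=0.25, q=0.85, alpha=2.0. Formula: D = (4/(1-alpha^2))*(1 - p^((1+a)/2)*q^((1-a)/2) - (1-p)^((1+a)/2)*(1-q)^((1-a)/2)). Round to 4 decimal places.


Amari alpha-divergence:
D = (4/(1-alpha^2))*(1 - p^((1+a)/2)*q^((1-a)/2) - (1-p)^((1+a)/2)*(1-q)^((1-a)/2)).
alpha = 2.0, p = 0.25, q = 0.85.
e1 = (1+alpha)/2 = 1.5, e2 = (1-alpha)/2 = -0.5.
t1 = p^e1 * q^e2 = 0.25^1.5 * 0.85^-0.5 = 0.135582.
t2 = (1-p)^e1 * (1-q)^e2 = 0.75^1.5 * 0.15^-0.5 = 1.677051.
4/(1-alpha^2) = -1.333333.
D = -1.333333*(1 - 0.135582 - 1.677051) = 1.0835

1.0835


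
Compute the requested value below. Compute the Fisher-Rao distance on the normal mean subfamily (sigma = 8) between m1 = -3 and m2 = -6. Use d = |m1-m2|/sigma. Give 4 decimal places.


On the fixed-variance normal subfamily, geodesic distance = |m1-m2|/sigma.
|-3 - -6| = 3.
sigma = 8.
d = 3/8 = 0.3750

0.3750


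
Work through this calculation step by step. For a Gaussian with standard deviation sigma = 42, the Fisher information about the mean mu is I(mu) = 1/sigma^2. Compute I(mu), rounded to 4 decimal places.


The Fisher information for the mean of a normal distribution is I(mu) = 1/sigma^2.
sigma = 42, so sigma^2 = 1764.
I(mu) = 1/1764 = 0.0006

0.0006


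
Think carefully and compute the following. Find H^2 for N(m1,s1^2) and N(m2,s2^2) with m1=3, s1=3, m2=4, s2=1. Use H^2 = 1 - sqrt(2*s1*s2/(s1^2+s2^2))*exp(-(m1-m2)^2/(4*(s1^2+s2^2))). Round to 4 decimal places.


Squared Hellinger distance for Gaussians:
H^2 = 1 - sqrt(2*s1*s2/(s1^2+s2^2)) * exp(-(m1-m2)^2/(4*(s1^2+s2^2))).
s1^2 = 9, s2^2 = 1, s1^2+s2^2 = 10.
sqrt(2*3*1/(10)) = 0.774597.
(m1-m2)^2 = (-1)^2 = 1.
exp(-1/(4*10)) = exp(-0.025) = 0.97531.
H^2 = 1 - 0.774597*0.97531 = 0.2445

0.2445


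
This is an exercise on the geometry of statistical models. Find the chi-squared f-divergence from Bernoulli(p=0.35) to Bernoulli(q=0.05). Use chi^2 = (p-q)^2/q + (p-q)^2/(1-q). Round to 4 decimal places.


Chi-squared divergence between Bernoulli distributions:
chi^2 = (p-q)^2/q + (p-q)^2/(1-q).
p = 0.35, q = 0.05, p-q = 0.3.
(p-q)^2 = 0.09.
term1 = 0.09/0.05 = 1.8.
term2 = 0.09/0.95 = 0.094737.
chi^2 = 1.8 + 0.094737 = 1.8947

1.8947


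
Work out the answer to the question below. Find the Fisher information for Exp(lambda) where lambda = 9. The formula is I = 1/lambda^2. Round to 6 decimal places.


Fisher information for exponential: I(lambda) = 1/lambda^2.
lambda = 9, lambda^2 = 81.
I = 1/81 = 0.012346

0.012346


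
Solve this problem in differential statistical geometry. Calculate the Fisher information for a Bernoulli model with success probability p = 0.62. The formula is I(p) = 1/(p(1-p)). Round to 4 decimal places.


For Bernoulli(p), Fisher information is I(p) = 1/(p*(1-p)).
p = 0.62, 1-p = 0.38.
p*(1-p) = 0.2356.
I(p) = 1/0.2356 = 4.2445

4.2445


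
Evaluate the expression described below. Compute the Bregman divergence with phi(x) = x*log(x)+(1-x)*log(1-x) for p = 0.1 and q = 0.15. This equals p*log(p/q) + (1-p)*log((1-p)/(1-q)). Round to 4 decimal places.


Bregman divergence with negative entropy generator:
D = p*log(p/q) + (1-p)*log((1-p)/(1-q)).
p = 0.1, q = 0.15.
p*log(p/q) = 0.1*log(0.1/0.15) = -0.040547.
(1-p)*log((1-p)/(1-q)) = 0.9*log(0.9/0.85) = 0.051443.
D = -0.040547 + 0.051443 = 0.0109

0.0109


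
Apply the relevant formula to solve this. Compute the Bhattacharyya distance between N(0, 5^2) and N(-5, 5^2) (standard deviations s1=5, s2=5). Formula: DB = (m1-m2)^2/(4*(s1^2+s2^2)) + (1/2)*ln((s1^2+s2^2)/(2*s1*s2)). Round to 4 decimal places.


Bhattacharyya distance between two Gaussians:
DB = (m1-m2)^2/(4*(s1^2+s2^2)) + (1/2)*ln((s1^2+s2^2)/(2*s1*s2)).
(m1-m2)^2 = (5)^2 = 25.
s1^2+s2^2 = 25 + 25 = 50.
term1 = 25/200 = 0.125.
term2 = 0.5*ln(50/50.0) = 0.0.
DB = 0.125 + 0.0 = 0.1250

0.1250


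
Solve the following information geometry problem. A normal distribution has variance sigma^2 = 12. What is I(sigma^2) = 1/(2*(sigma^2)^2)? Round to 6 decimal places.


Fisher information for variance: I(sigma^2) = 1/(2*sigma^4).
sigma^2 = 12, so sigma^4 = 144.
I = 1/(2*144) = 1/288 = 0.003472

0.003472


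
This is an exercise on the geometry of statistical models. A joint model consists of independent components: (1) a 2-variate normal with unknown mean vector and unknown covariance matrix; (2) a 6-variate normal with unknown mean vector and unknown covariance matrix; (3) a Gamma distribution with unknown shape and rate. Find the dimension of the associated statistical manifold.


The dimension of a statistical manifold equals the number of free
(independent) real parameters of the model. For a product of independent
blocks the parameter counts add.
- 2-variate normal: 2 (mean) + 2*3/2 = 3 (symmetric covariance) = 5.
- 6-variate normal: 6 (mean) + 6*7/2 = 21 (symmetric covariance) = 27.
- Gamma (shape, rate): 2.
Total = 5 + 27 + 2 = 34.
Dimension = 34

34


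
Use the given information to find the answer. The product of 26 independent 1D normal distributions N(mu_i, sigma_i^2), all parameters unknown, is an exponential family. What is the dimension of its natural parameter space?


Exponential family dimension calculation:
Each univariate normal has two natural parameters (mu/sigma^2 and -1/(2 sigma^2)).
With 26 independent components, dim = 2 * 26 = 52.

52


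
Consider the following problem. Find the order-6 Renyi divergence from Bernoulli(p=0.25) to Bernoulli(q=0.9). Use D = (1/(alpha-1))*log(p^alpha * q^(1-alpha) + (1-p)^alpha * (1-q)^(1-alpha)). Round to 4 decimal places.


Renyi divergence of order alpha between Bernoulli distributions:
D = (1/(alpha-1))*log(p^alpha * q^(1-alpha) + (1-p)^alpha * (1-q)^(1-alpha)).
alpha = 6, p = 0.25, q = 0.9.
p^alpha * q^(1-alpha) = 0.25^6 * 0.9^-5 = 0.000413.
(1-p)^alpha * (1-q)^(1-alpha) = 0.75^6 * 0.1^-5 = 17797.851563.
sum = 0.000413 + 17797.851563 = 17797.851976.
D = (1/5)*log(17797.851976) = 1.9574

1.9574


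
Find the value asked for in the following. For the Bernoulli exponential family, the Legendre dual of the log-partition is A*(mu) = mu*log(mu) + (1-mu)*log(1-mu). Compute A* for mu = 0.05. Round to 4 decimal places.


Legendre transform for Bernoulli:
A*(mu) = mu*log(mu) + (1-mu)*log(1-mu).
mu = 0.05, 1-mu = 0.95.
mu*log(mu) = 0.05*log(0.05) = -0.149787.
(1-mu)*log(1-mu) = 0.95*log(0.95) = -0.048729.
A* = -0.149787 + -0.048729 = -0.1985

-0.1985


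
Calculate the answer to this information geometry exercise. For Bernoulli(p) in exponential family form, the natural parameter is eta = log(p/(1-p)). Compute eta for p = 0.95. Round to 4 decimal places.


Natural parameter for Bernoulli: eta = log(p/(1-p)).
p = 0.95, 1-p = 0.05.
p/(1-p) = 19.0.
eta = log(19.0) = 2.9444

2.9444


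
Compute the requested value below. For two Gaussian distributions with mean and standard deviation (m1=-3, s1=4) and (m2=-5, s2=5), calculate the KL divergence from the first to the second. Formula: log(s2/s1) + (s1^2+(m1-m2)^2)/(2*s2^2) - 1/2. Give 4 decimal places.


KL divergence between normal distributions:
KL = log(s2/s1) + (s1^2 + (m1-m2)^2)/(2*s2^2) - 1/2.
log(5/4) = 0.223144.
(4^2 + (-3--5)^2)/(2*5^2) = (16 + 4)/50 = 0.4.
KL = 0.223144 + 0.4 - 0.5 = 0.1231

0.1231


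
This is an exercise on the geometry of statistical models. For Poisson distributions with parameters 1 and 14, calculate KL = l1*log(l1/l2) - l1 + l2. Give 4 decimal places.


KL divergence for Poisson:
KL = l1*log(l1/l2) - l1 + l2.
l1 = 1, l2 = 14.
log(1/14) = -2.639057.
l1*log(l1/l2) = 1 * -2.639057 = -2.639057.
KL = -2.639057 - 1 + 14 = 10.3609

10.3609


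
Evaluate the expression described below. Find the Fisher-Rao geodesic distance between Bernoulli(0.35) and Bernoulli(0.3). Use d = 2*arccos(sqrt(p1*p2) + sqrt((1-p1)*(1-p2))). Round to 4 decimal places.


Geodesic distance on Bernoulli manifold:
d(p1,p2) = 2*arccos(sqrt(p1*p2) + sqrt((1-p1)*(1-p2))).
sqrt(p1*p2) = sqrt(0.35*0.3) = 0.324037.
sqrt((1-p1)*(1-p2)) = sqrt(0.65*0.7) = 0.674537.
arg = 0.324037 + 0.674537 = 0.998574.
d = 2*arccos(0.998574) = 0.1068

0.1068


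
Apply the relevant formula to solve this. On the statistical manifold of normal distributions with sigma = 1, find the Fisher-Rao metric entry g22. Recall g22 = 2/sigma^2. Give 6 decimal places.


For the 2-parameter normal family, the Fisher metric has:
  g11 = 1/sigma^2, g22 = 2/sigma^2.
sigma = 1, sigma^2 = 1.
g22 = 2.000000

2.000000


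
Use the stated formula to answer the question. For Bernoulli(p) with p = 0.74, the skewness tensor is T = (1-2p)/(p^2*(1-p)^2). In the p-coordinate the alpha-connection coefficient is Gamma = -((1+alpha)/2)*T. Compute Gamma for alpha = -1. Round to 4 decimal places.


Skewness (Amari-Chentsov) tensor: T = (1-2p)/(p^2*(1-p)^2).
p = 0.74, 1-2p = -0.48, p^2 = 0.5476, (1-p)^2 = 0.0676.
T = -0.48/(0.5476 * 0.0676) = -12.966749.
In the p-coordinate, Gamma^(alpha) = Gamma^(0) - (alpha/2)*T with Gamma^(0) = (1/2)*g'(p) = -T/2,
so Gamma^(alpha) = -((1+alpha)/2)*T.
alpha = -1, -(1+alpha)/2 = 0.0.
Gamma = 0.0 * -12.966749 = 0.0000

0.0000


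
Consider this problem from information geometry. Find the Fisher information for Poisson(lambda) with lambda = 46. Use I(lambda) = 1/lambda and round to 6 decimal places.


Fisher information for Poisson: I(lambda) = 1/lambda.
lambda = 46.
I(lambda) = 1/46 = 0.021739

0.021739


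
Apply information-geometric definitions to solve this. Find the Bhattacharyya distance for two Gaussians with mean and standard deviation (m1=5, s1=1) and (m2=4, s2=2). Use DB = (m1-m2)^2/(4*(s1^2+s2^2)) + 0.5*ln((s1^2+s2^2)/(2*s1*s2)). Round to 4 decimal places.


Bhattacharyya distance between two Gaussians:
DB = (m1-m2)^2/(4*(s1^2+s2^2)) + (1/2)*ln((s1^2+s2^2)/(2*s1*s2)).
(m1-m2)^2 = (1)^2 = 1.
s1^2+s2^2 = 1 + 4 = 5.
term1 = 1/20 = 0.05.
term2 = 0.5*ln(5/4.0) = 0.111572.
DB = 0.05 + 0.111572 = 0.1616

0.1616


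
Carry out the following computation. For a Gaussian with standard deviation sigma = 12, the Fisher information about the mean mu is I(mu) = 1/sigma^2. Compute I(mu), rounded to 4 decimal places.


The Fisher information for the mean of a normal distribution is I(mu) = 1/sigma^2.
sigma = 12, so sigma^2 = 144.
I(mu) = 1/144 = 0.0069

0.0069


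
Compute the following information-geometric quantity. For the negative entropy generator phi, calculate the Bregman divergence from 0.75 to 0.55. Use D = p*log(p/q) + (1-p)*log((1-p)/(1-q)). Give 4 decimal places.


Bregman divergence with negative entropy generator:
D = p*log(p/q) + (1-p)*log((1-p)/(1-q)).
p = 0.75, q = 0.55.
p*log(p/q) = 0.75*log(0.75/0.55) = 0.232616.
(1-p)*log((1-p)/(1-q)) = 0.25*log(0.25/0.45) = -0.146947.
D = 0.232616 + -0.146947 = 0.0857

0.0857


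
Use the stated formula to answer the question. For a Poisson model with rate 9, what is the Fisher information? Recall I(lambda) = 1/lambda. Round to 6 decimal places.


Fisher information for Poisson: I(lambda) = 1/lambda.
lambda = 9.
I(lambda) = 1/9 = 0.111111

0.111111


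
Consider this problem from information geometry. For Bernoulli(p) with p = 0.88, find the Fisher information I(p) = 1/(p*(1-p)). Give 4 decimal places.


For Bernoulli(p), Fisher information is I(p) = 1/(p*(1-p)).
p = 0.88, 1-p = 0.12.
p*(1-p) = 0.1056.
I(p) = 1/0.1056 = 9.4697

9.4697


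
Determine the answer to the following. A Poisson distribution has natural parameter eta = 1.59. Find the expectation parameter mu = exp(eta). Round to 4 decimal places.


Expectation parameter for Poisson exponential family:
mu = exp(eta).
eta = 1.59.
mu = exp(1.59) = 4.9037

4.9037


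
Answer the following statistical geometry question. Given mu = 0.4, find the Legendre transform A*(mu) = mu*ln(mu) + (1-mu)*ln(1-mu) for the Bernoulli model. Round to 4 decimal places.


Legendre transform for Bernoulli:
A*(mu) = mu*log(mu) + (1-mu)*log(1-mu).
mu = 0.4, 1-mu = 0.6.
mu*log(mu) = 0.4*log(0.4) = -0.366516.
(1-mu)*log(1-mu) = 0.6*log(0.6) = -0.306495.
A* = -0.366516 + -0.306495 = -0.6730

-0.6730


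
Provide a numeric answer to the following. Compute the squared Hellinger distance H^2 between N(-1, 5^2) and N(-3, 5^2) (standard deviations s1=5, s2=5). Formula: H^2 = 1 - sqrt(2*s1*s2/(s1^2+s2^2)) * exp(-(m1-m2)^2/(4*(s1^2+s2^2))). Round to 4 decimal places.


Squared Hellinger distance for Gaussians:
H^2 = 1 - sqrt(2*s1*s2/(s1^2+s2^2)) * exp(-(m1-m2)^2/(4*(s1^2+s2^2))).
s1^2 = 25, s2^2 = 25, s1^2+s2^2 = 50.
sqrt(2*5*5/(50)) = 1.0.
(m1-m2)^2 = (2)^2 = 4.
exp(-4/(4*50)) = exp(-0.02) = 0.980199.
H^2 = 1 - 1.0*0.980199 = 0.0198

0.0198


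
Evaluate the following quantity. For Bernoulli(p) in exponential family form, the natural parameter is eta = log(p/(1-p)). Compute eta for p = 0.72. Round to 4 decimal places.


Natural parameter for Bernoulli: eta = log(p/(1-p)).
p = 0.72, 1-p = 0.28.
p/(1-p) = 2.571429.
eta = log(2.571429) = 0.9445

0.9445


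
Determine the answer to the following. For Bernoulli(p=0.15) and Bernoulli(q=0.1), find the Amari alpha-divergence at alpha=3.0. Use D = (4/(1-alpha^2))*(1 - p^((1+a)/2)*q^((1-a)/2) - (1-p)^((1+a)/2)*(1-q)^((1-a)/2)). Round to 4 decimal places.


Amari alpha-divergence:
D = (4/(1-alpha^2))*(1 - p^((1+a)/2)*q^((1-a)/2) - (1-p)^((1+a)/2)*(1-q)^((1-a)/2)).
alpha = 3.0, p = 0.15, q = 0.1.
e1 = (1+alpha)/2 = 2.0, e2 = (1-alpha)/2 = -1.0.
t1 = p^e1 * q^e2 = 0.15^2.0 * 0.1^-1.0 = 0.225.
t2 = (1-p)^e1 * (1-q)^e2 = 0.85^2.0 * 0.9^-1.0 = 0.802778.
4/(1-alpha^2) = -0.5.
D = -0.5*(1 - 0.225 - 0.802778) = 0.0139

0.0139
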